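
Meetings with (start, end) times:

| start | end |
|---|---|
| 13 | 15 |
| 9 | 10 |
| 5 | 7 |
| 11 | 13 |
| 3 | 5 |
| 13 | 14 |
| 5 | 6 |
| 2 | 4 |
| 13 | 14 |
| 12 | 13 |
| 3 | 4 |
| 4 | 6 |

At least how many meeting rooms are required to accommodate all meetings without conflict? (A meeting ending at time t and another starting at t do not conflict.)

3

starts: [2, 3, 3, 4, 5, 5, 9, 11, 12, 13, 13, 13]
ends:   [4, 4, 5, 6, 6, 7, 10, 13, 13, 14, 14, 15]
s2→1 s3→2 s3→3  — peak 3.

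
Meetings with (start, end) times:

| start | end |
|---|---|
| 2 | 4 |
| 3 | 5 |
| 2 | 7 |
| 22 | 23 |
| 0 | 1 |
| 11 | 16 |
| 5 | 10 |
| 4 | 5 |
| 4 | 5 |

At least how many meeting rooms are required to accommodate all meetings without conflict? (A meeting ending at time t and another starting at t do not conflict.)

4

Events (time:±→running): 0:+→1 1:-→0 2:+→1 2:+→2 3:+→3 4:-→2 4:+→3 4:+→4 … peak 4.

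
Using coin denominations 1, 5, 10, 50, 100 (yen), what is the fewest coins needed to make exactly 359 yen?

9

Use the largest denomination that fits, subtract, and repeat.
359 − 3×100→59 − 1×50→9 − 1×5→4 − 4×1→0
Total coins = 3 + 1 + 1 + 4 = 9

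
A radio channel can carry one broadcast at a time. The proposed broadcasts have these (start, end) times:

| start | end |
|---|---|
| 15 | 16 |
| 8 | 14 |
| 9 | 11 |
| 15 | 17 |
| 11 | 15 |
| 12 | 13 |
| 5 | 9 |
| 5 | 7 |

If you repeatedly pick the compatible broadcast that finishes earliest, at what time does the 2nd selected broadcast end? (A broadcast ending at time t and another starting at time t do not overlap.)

11

Sort by end time and greedily take each interval whose start is ≥ the last chosen end.
Sorted by end: (5,7)  (5,9)  (9,11)  (12,13)  (8,14)  (11,15)  (15,16)  (15,17)
take (5,7); take (9,11); take (12,13); skip (8,14); take (15,16).
Selected: (5,7) (9,11) (12,13) (15,16)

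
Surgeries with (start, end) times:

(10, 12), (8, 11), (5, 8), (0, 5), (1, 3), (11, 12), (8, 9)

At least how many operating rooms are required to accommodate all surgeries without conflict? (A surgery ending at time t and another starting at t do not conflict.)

2

Events (time:±→running): 0:+→1 1:+→2 … peak 2.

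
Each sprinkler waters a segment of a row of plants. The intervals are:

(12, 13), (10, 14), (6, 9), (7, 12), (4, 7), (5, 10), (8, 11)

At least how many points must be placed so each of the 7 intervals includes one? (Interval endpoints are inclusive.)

3

Sort by right endpoint; whenever an interval is uncovered, place a point at its right end.
By right end: [4,7]  [6,9]  [5,10]  [8,11]  [7,12]  [12,13]  [10,14]
[4,7] uncovered → point at 7; [8,11] uncovered → point at 11; [12,13] uncovered → point at 13.
Points: 7, 11, 13 (3 total).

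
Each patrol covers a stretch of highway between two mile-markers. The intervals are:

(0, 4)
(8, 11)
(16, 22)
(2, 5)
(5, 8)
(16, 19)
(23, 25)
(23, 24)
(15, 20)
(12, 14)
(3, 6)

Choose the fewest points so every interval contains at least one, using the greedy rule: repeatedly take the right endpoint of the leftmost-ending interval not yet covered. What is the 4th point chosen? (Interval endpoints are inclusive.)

Process intervals by earliest right end; each time one isn't hit yet, stab at its right endpoint.
By right end: [0,4]  [2,5]  [3,6]  [5,8]  [8,11]  [12,14]  [16,19]  [15,20]  [16,22]  [23,24]  [23,25]
[0,4] uncovered → point at 4; [5,8] uncovered → point at 8; [12,14] uncovered → point at 14; [16,19] uncovered → point at 19; [23,24] uncovered → point at 24.
Points: 4, 8, 14, 19, 24 (5 total).

19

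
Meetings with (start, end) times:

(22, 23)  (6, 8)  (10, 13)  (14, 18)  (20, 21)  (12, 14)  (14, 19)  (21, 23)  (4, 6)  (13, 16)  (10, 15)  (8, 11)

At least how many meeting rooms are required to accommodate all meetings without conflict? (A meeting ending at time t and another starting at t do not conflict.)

Count concurrent intervals with a sweep; the peak is the room count.
starts: [4, 6, 8, 10, 10, 12, 13, 14, 14, 20, 21, 22]
ends:   [6, 8, 11, 13, 14, 15, 16, 18, 19, 21, 23, 23]
s4→1 e6→0 s6→1 e8→0 s8→1 s10→2 s10→3 e11→2 s12→3 e13→2 s13→3 e14→2 s14→3 s14→4  — peak 4.

4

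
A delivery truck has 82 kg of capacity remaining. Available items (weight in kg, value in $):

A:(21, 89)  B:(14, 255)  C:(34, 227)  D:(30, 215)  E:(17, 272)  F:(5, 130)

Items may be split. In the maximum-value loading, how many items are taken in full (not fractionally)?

4

Order: F (130/5=26.00) > B (255/14=18.21) > E (272/17=16.00) > D (215/30=7.17) > C (227/34=6.68) > A (89/21=4.24)
Fill: take F (5 @ 130) → take B (14 @ 255) → take E (17 @ 272) → take D (30 @ 215) → take 16/34 of C → 106.82; 82/82 used.
4 item(s) taken whole; one partial (take 16/34 of C).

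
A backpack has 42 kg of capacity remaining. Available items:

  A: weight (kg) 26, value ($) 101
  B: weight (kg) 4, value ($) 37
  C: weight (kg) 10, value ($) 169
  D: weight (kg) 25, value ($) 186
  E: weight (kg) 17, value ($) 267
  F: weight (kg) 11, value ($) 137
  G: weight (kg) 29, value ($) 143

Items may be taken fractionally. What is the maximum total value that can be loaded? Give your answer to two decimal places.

610.00

Sort by value per unit weight and fill in that order.
Ratios (sorted): C 16.90, E 15.71, F 12.45, B 9.25, D 7.44, G 4.93, A 3.88
take C (10 @ 169); take E (17 @ 267); take F (11 @ 137); take B (4 @ 37). Capacity used 42/42.
Total value = 610.00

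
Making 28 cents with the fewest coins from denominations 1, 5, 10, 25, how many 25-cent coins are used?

28 = 1×25 + 3×1
Count of 25: 1

1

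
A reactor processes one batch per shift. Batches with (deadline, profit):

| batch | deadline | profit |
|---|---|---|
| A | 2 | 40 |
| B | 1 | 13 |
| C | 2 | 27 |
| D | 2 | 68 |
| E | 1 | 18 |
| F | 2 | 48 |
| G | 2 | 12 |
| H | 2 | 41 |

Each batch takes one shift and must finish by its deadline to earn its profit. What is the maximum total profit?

Take jobs in profit order; each goes to the latest open slot no later than its deadline.
By profit: D(d2,68), F(d2,48), H(d2,41), A(d2,40), C(d2,27), E(d1,18), B(d1,13), G(d2,12)
D→slot 2; F→slot 1; H skipped; A skipped; C skipped; E skipped; B skipped; G skipped.
Profit = 48 + 68 = 116

116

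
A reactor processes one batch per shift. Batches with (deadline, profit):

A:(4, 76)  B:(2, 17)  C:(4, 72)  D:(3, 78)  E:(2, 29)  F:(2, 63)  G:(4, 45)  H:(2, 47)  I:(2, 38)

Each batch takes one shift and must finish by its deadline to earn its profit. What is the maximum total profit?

By profit: D(d3,78), A(d4,76), C(d4,72), F(d2,63), H(d2,47), G(d4,45), I(d2,38), E(d2,29), B(d2,17)
D→slot 3; A→slot 4; C→slot 2; F→slot 1; H skipped; G skipped; I skipped; E skipped; B skipped.
Profit = 63 + 72 + 78 + 76 = 289

289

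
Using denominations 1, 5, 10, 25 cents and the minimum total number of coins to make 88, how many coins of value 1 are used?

Use the largest denomination that fits, subtract, and repeat.
88 = 3×25 + 1×10 + 3×1
Count of 1: 3

3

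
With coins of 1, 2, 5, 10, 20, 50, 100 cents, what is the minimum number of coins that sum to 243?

6

Greedy: take as many of the largest coin as possible, then repeat with the remainder.
243 − 2×100→43 − 2×20→3 − 1×2→1 − 1×1→0
Total coins = 2 + 2 + 1 + 1 = 6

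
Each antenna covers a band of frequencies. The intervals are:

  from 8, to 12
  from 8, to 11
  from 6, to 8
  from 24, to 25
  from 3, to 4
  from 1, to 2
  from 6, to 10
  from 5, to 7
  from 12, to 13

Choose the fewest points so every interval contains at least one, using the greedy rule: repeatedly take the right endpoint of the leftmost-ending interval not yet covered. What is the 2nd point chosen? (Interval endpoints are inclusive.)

Sort by right endpoint; whenever an interval is uncovered, place a point at its right end.
By right end: [1,2]  [3,4]  [5,7]  [6,8]  [6,10]  [8,11]  [8,12]  [12,13]  [24,25]
[1,2] uncovered → point at 2; [3,4] uncovered → point at 4; [5,7] uncovered → point at 7; [8,11] uncovered → point at 11; [12,13] uncovered → point at 13; [24,25] uncovered → point at 25.
Points: 2, 4, 7, 11, 13, 25 (6 total).

4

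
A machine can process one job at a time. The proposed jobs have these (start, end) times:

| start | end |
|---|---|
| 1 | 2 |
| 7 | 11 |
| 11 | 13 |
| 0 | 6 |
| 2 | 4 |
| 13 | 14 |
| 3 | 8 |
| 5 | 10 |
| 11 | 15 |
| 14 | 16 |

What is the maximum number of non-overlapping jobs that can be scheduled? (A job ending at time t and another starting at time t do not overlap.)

By end time: (1,2), (2,4), (0,6), (3,8), (5,10), (7,11), (11,13), (13,14), (11,15), (14,16).
Pick (1,2); next start ≥ 2 → (2,4); next start ≥ 4 → (5,10); next start ≥ 10 → (11,13); next start ≥ 13 → (13,14); next start ≥ 14 → (14,16).
Selected 6 jobs.

6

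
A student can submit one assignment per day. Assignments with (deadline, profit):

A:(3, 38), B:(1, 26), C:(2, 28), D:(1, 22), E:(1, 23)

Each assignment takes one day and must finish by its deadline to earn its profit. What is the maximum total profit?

Take jobs in profit order; each goes to the latest open slot no later than its deadline.
By profit: A(d3,38), C(d2,28), B(d1,26), E(d1,23), D(d1,22)
A→slot 3; C→slot 2; B→slot 1; E skipped; D skipped.
Profit = 26 + 28 + 38 = 92

92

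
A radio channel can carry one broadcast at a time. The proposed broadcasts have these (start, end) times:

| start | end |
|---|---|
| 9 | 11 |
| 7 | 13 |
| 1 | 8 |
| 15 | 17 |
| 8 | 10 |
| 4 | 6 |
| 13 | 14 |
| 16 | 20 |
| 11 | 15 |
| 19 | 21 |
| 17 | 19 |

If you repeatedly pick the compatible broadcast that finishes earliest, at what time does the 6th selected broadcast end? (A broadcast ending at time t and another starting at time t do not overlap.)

21

Sorted by end: (4,6)  (1,8)  (8,10)  (9,11)  (7,13)  (13,14)  (11,15)  (15,17)  (17,19)  (16,20)  (19,21)
take (4,6); skip (1,8); take (8,10); take (13,14); take (15,17); take (17,19); take (19,21).
Selected: (4,6) (8,10) (13,14) (15,17) (17,19) (19,21)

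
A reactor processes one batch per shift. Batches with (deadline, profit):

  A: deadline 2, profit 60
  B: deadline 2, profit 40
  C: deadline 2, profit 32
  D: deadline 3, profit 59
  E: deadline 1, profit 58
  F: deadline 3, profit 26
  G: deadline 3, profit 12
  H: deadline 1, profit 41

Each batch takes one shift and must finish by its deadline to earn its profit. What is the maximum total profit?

Sort by profit descending; place each in the latest free slot ≤ its deadline.
Profit order: A=60 D=59 E=58 H=41 B=40 C=32 F=26 G=12
Assign: A→slot 2, D→slot 3, E→slot 1, H skipped, B skipped, C skipped, F skipped, G skipped.
Slots: [1:E] [2:A] [3:D]
Profit = 58 + 60 + 59 = 177

177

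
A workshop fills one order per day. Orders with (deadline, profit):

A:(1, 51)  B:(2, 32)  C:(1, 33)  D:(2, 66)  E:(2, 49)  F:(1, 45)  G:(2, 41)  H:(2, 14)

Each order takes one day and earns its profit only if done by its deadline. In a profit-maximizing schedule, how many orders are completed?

2

Sort by profit descending; place each in the latest free slot ≤ its deadline.
By profit: D(d2,66), A(d1,51), E(d2,49), F(d1,45), G(d2,41), C(d1,33), B(d2,32), H(d2,14)
D→slot 2; A→slot 1; E skipped; F skipped; G skipped; C skipped; B skipped; H skipped.
2 of 8 scheduled.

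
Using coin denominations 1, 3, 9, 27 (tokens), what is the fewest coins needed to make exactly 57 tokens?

3

57 = 2×27 + 1×3
Total coins = 2 + 1 = 3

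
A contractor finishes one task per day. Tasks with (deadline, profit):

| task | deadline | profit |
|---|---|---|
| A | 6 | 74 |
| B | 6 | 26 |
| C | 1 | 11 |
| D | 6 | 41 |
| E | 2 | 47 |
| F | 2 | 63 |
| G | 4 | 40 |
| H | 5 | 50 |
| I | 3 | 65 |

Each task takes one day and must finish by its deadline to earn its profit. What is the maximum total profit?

Take jobs in profit order; each goes to the latest open slot no later than its deadline.
By profit: A(d6,74), I(d3,65), F(d2,63), H(d5,50), E(d2,47), D(d6,41), G(d4,40), B(d6,26), C(d1,11)
A→slot 6; I→slot 3; F→slot 2; H→slot 5; E→slot 1; D→slot 4; G skipped; B skipped; C skipped.
Profit = 47 + 63 + 65 + 41 + 50 + 74 = 340

340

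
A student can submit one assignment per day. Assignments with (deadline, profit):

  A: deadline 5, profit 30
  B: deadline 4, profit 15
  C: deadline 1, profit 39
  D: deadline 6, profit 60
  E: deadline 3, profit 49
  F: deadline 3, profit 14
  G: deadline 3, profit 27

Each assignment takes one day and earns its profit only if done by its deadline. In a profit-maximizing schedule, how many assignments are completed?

6

Profit order: D=60 E=49 C=39 A=30 G=27 B=15 F=14
Assign: D→slot 6, E→slot 3, C→slot 1, A→slot 5, G→slot 2, B→slot 4, F skipped.
Slots: [1:C] [2:G] [3:E] [4:B] [5:A] [6:D]
6 of 7 scheduled.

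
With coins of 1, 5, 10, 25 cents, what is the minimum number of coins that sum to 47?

47 = 1×25 + 2×10 + 2×1
Total coins = 1 + 2 + 2 = 5

5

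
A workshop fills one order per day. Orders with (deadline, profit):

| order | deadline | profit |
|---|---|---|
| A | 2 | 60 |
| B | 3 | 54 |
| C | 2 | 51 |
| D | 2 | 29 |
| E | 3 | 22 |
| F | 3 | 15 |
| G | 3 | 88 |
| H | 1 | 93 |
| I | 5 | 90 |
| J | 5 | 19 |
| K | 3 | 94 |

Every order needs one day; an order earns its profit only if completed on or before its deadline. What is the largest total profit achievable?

384

Profit order: K=94 H=93 I=90 G=88 A=60 B=54 C=51 D=29 E=22 J=19 F=15
Assign: K→slot 3, H→slot 1, I→slot 5, G→slot 2, A skipped, B skipped, C skipped, D skipped, E skipped, J→slot 4, F skipped.
Slots: [1:H] [2:G] [3:K] [4:J] [5:I]
Profit = 93 + 88 + 94 + 19 + 90 = 384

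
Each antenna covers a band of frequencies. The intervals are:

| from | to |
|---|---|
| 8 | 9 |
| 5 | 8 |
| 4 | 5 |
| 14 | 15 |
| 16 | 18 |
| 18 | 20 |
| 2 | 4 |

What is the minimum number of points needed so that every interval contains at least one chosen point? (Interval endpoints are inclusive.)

Sorted: [2,4] [4,5] [5,8] [8,9] [14,15] [16,18] [18,20]
{[2,4],[4,5]} hit by 4; {[5,8],[8,9]} hit by 8; {[14,15]} hit by 15; {[16,18],[18,20]} hit by 18.
Points: 4, 8, 15, 18 (4 total).

4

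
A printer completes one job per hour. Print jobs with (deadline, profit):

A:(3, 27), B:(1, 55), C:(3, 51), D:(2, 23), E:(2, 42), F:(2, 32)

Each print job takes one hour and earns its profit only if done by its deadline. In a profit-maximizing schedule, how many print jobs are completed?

3

Profit order: B=55 C=51 E=42 F=32 A=27 D=23
Assign: B→slot 1, C→slot 3, E→slot 2, F skipped, A skipped, D skipped.
Slots: [1:B] [2:E] [3:C]
3 of 6 scheduled.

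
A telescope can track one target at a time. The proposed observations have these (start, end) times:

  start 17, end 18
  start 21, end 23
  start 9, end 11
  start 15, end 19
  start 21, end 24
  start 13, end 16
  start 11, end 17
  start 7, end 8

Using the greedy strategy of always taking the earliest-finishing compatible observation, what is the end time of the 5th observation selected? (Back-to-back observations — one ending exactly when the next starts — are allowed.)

By end time: (7,8), (9,11), (13,16), (11,17), (17,18), (15,19), (21,23), (21,24).
Pick (7,8); next start ≥ 8 → (9,11); next start ≥ 11 → (13,16); next start ≥ 16 → (17,18); next start ≥ 18 → (21,23).
Selected: (7,8) (9,11) (13,16) (17,18) (21,23)

23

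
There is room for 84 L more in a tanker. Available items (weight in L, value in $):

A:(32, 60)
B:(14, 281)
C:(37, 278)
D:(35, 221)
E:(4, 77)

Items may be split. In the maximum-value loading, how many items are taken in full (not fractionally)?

Sort by value per unit weight and fill in that order.
Ratios (sorted): B 20.07, E 19.25, C 7.51, D 6.31, A 1.88
take B (14 @ 281); take E (4 @ 77); take C (37 @ 278); take 29/35 of D → 183.11. Capacity used 84/84.
3 item(s) taken whole; one partial (take 29/35 of D).

3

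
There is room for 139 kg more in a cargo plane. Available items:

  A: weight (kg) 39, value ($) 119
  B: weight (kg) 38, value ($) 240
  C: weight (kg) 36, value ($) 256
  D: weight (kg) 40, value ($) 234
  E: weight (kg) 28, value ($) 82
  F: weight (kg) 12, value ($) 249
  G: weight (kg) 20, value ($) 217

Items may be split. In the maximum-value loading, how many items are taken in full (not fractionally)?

4

Greedy by value/weight ratio, highest first.
Ratios (sorted): F 20.75, G 10.85, C 7.11, B 6.32, D 5.85, A 3.05, E 2.93
take F (12 @ 249); take G (20 @ 217); take C (36 @ 256); take B (38 @ 240); take 33/40 of D → 193.05. Capacity used 139/139.
4 item(s) taken whole; one partial (take 33/40 of D).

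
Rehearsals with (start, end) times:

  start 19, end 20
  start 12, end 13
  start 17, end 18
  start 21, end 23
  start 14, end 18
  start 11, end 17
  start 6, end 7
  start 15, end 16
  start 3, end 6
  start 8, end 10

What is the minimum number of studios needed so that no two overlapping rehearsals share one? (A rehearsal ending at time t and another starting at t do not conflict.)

3

Count concurrent intervals with a sweep; the peak is the room count.
Events (time:±→running): 3:+→1 6:-→0 6:+→1 7:-→0 8:+→1 10:-→0 11:+→1 12:+→2 13:-→1 14:+→2 15:+→3 … peak 3.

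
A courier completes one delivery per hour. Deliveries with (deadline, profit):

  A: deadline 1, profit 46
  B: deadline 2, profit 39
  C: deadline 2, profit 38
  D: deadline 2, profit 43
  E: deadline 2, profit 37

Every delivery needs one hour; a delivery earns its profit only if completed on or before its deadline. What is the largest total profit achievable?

Take jobs in profit order; each goes to the latest open slot no later than its deadline.
Profit order: A=46 D=43 B=39 C=38 E=37
Assign: A→slot 1, D→slot 2, B skipped, C skipped, E skipped.
Slots: [1:A] [2:D]
Profit = 46 + 43 = 89

89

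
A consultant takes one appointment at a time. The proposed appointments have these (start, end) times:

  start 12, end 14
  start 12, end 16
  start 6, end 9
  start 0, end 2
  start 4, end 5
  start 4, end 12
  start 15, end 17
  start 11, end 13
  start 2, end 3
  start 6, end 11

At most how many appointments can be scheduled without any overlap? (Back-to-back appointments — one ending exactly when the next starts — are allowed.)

6

Sorted by end: (0,2)  (2,3)  (4,5)  (6,9)  (6,11)  (4,12)  (11,13)  (12,14)  (12,16)  (15,17)
take (0,2); take (2,3); take (4,5); take (6,9); skip (4,12); take (11,13); skip (12,14); skip (12,16); take (15,17).
Selected 6 appointments.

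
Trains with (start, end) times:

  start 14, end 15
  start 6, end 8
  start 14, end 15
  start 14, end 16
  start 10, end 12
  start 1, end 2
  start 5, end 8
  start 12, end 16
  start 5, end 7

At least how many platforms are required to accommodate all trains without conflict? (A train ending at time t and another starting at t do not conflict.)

starts: [1, 5, 5, 6, 10, 12, 14, 14, 14]
ends:   [2, 7, 8, 8, 12, 15, 15, 16, 16]
s1→1 e2→0 s5→1 s5→2 s6→3 e7→2 e8→1 e8→0 s10→1 e12→0 s12→1 s14→2 s14→3 s14→4  — peak 4.

4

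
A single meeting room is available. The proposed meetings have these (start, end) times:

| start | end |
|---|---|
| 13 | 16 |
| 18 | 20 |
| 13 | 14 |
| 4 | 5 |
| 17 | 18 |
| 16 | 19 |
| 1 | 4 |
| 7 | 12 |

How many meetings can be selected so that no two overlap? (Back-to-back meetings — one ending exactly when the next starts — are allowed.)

Greedy by earliest finish: after sorting by end time, pick each interval compatible with the last pick.
Sorted by end: (1,4)  (4,5)  (7,12)  (13,14)  (13,16)  (17,18)  (16,19)  (18,20)
take (1,4); take (4,5); take (7,12); take (13,14); skip (13,16); take (17,18); take (18,20).
Selected 6 meetings.

6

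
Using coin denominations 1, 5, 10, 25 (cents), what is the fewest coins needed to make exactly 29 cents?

5

Greedy: take as many of the largest coin as possible, then repeat with the remainder.
29 − 1×25→4 − 4×1→0
Total coins = 1 + 4 = 5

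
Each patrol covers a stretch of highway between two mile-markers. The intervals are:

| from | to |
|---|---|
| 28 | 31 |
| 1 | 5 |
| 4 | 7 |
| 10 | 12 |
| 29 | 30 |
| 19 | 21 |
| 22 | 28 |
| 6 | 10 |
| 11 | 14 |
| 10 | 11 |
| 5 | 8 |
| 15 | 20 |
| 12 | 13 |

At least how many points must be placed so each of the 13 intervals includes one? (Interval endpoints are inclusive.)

By right end: [1,5]  [4,7]  [5,8]  [6,10]  [10,11]  [10,12]  [12,13]  [11,14]  [15,20]  [19,21]  [22,28]  [29,30]  [28,31]
[1,5] uncovered → point at 5; [6,10] uncovered → point at 10; [12,13] uncovered → point at 13; [15,20] uncovered → point at 20; [22,28] uncovered → point at 28; [29,30] uncovered → point at 30.
Points: 5, 10, 13, 20, 28, 30 (6 total).

6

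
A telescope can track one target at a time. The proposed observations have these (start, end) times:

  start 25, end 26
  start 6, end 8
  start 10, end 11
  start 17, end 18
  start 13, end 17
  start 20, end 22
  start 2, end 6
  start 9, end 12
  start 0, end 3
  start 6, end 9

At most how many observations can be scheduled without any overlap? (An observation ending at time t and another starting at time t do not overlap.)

7

Greedy by earliest finish: after sorting by end time, pick each interval compatible with the last pick.
By end time: (0,3), (2,6), (6,8), (6,9), (10,11), (9,12), (13,17), (17,18), (20,22), (25,26).
Pick (0,3); next start ≥ 3 → (6,8); next start ≥ 8 → (10,11); next start ≥ 11 → (13,17); next start ≥ 17 → (17,18); next start ≥ 18 → (20,22); next start ≥ 22 → (25,26).
Selected 7 observations.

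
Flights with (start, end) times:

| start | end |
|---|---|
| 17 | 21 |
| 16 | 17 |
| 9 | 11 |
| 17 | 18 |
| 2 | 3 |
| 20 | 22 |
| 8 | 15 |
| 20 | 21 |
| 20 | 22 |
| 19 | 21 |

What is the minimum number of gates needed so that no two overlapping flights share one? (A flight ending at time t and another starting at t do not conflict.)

starts: [2, 8, 9, 16, 17, 17, 19, 20, 20, 20]
ends:   [3, 11, 15, 17, 18, 21, 21, 21, 22, 22]
s2→1 e3→0 s8→1 s9→2 e11→1 e15→0 s16→1 e17→0 s17→1 s17→2 e18→1 s19→2 s20→3 s20→4 s20→5  — peak 5.

5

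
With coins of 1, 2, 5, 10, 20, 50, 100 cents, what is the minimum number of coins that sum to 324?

324 − 3×100→24 − 1×20→4 − 2×2→0
Total coins = 3 + 1 + 2 = 6

6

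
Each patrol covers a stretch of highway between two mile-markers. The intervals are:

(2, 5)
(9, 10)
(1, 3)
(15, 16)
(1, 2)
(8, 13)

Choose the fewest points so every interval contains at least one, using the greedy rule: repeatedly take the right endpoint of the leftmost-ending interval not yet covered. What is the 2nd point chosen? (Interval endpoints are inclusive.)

10

Sort by right endpoint; whenever an interval is uncovered, place a point at its right end.
Sorted: [1,2] [1,3] [2,5] [9,10] [8,13] [15,16]
{[1,2],[1,3],[2,5]} hit by 2; {[9,10],[8,13]} hit by 10; {[15,16]} hit by 16.
Points: 2, 10, 16 (3 total).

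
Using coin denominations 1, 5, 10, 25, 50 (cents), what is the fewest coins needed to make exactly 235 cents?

6

235 = 4×50 + 1×25 + 1×10
Total coins = 4 + 1 + 1 = 6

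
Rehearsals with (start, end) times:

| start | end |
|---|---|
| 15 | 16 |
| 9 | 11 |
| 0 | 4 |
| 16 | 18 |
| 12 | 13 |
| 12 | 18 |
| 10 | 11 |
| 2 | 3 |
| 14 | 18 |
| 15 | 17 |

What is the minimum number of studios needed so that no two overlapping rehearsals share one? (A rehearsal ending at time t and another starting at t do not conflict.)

Count concurrent intervals with a sweep; the peak is the room count.
starts: [0, 2, 9, 10, 12, 12, 14, 15, 15, 16]
ends:   [3, 4, 11, 11, 13, 16, 17, 18, 18, 18]
s0→1 s2→2 e3→1 e4→0 s9→1 s10→2 e11→1 e11→0 s12→1 s12→2 e13→1 s14→2 s15→3 s15→4  — peak 4.

4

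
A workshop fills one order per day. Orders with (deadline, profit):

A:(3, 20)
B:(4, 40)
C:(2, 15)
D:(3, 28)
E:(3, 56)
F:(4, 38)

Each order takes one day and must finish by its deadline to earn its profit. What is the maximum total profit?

Profit order: E=56 B=40 F=38 D=28 A=20 C=15
Assign: E→slot 3, B→slot 4, F→slot 2, D→slot 1, A skipped, C skipped.
Slots: [1:D] [2:F] [3:E] [4:B]
Profit = 28 + 38 + 56 + 40 = 162

162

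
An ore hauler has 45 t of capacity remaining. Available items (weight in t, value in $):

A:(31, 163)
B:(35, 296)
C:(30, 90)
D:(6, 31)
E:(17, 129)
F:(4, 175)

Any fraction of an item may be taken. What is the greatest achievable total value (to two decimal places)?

516.53

Sort by value per unit weight and fill in that order.
Order: F (175/4=43.75) > B (296/35=8.46) > E (129/17=7.59) > A (163/31=5.26) > D (31/6=5.17) > C (90/30=3.00)
Fill: take F (4 @ 175) → take B (35 @ 296) → take 6/17 of E → 45.53; 45/45 used.
Total value = 516.53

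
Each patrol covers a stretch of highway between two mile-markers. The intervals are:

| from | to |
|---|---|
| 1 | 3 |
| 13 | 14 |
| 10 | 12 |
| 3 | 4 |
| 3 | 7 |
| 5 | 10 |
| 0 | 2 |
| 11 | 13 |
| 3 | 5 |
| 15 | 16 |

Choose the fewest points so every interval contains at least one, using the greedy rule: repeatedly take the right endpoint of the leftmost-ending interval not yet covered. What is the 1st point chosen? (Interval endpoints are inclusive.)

2

Process intervals by earliest right end; each time one isn't hit yet, stab at its right endpoint.
Sorted: [0,2] [1,3] [3,4] [3,5] [3,7] [5,10] [10,12] [11,13] [13,14] [15,16]
{[0,2],[1,3]} hit by 2; {[3,4],[3,5],[3,7]} hit by 4; {[5,10],[10,12]} hit by 10; {[11,13],[13,14]} hit by 13; {[15,16]} hit by 16.
Points: 2, 4, 10, 13, 16 (5 total).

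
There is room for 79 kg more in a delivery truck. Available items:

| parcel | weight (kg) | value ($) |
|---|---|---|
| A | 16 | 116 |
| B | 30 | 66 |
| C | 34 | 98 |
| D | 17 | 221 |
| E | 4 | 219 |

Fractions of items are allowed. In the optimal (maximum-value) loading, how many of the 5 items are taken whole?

Greedy by value/weight ratio, highest first.
Ratios (sorted): E 54.75, D 13.00, A 7.25, C 2.88, B 2.20
take E (4 @ 219); take D (17 @ 221); take A (16 @ 116); take C (34 @ 98); take 8/30 of B → 17.60. Capacity used 79/79.
4 item(s) taken whole; one partial (take 8/30 of B).

4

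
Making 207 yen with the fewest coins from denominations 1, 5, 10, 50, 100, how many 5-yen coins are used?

1

Use the largest denomination that fits, subtract, and repeat.
207 − 2×100→7 − 1×5→2 − 2×1→0
Count of 5: 1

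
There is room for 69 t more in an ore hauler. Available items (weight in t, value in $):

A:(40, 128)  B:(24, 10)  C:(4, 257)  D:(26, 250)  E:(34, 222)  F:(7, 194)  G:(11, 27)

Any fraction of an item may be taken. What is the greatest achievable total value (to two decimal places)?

909.94

Sort by value per unit weight and fill in that order.
Ratios (sorted): C 64.25, F 27.71, D 9.62, E 6.53, A 3.20, G 2.45, B 0.42
take C (4 @ 257); take F (7 @ 194); take D (26 @ 250); take 32/34 of E → 208.94. Capacity used 69/69.
Total value = 909.94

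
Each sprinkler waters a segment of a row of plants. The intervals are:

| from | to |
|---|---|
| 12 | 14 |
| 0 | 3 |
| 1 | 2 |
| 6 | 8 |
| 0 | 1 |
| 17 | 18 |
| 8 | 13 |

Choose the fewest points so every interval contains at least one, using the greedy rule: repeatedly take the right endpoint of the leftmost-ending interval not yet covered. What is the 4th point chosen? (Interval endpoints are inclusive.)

18

Sort by right endpoint; whenever an interval is uncovered, place a point at its right end.
By right end: [0,1]  [1,2]  [0,3]  [6,8]  [8,13]  [12,14]  [17,18]
[0,1] uncovered → point at 1; [6,8] uncovered → point at 8; [12,14] uncovered → point at 14; [17,18] uncovered → point at 18.
Points: 1, 8, 14, 18 (4 total).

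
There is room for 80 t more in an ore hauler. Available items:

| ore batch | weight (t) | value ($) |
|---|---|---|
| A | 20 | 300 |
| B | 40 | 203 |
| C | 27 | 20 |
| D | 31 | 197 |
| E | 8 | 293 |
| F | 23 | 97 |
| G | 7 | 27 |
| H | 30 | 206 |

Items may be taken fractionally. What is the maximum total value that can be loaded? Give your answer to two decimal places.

938.81

Ratios (sorted): E 36.62, A 15.00, H 6.87, D 6.35, B 5.08, F 4.22, G 3.86, C 0.74
take E (8 @ 293); take A (20 @ 300); take H (30 @ 206); take 22/31 of D → 139.81. Capacity used 80/80.
Total value = 938.81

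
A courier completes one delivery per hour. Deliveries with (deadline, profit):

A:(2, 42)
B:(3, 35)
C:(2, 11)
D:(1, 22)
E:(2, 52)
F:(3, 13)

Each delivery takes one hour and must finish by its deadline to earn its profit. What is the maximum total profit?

129

Profit order: E=52 A=42 B=35 D=22 F=13 C=11
Assign: E→slot 2, A→slot 1, B→slot 3, D skipped, F skipped, C skipped.
Slots: [1:A] [2:E] [3:B]
Profit = 42 + 52 + 35 = 129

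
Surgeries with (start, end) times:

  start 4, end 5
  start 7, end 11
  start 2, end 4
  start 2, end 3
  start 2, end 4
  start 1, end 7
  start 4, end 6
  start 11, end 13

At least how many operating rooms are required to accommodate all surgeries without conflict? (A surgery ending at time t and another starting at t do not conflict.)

The answer is the maximum number of intervals overlapping at any instant.
starts: [1, 2, 2, 2, 4, 4, 7, 11]
ends:   [3, 4, 4, 5, 6, 7, 11, 13]
s1→1 s2→2 s2→3 s2→4  — peak 4.

4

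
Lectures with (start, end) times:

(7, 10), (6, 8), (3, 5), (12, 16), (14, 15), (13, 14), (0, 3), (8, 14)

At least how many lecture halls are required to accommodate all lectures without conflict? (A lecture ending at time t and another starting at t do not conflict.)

Count concurrent intervals with a sweep; the peak is the room count.
starts: [0, 3, 6, 7, 8, 12, 13, 14]
ends:   [3, 5, 8, 10, 14, 14, 15, 16]
s0→1 e3→0 s3→1 e5→0 s6→1 s7→2 e8→1 s8→2 e10→1 s12→2 s13→3  — peak 3.

3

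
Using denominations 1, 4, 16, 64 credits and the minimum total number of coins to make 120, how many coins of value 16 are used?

120 − 1×64→56 − 3×16→8 − 2×4→0
Count of 16: 3

3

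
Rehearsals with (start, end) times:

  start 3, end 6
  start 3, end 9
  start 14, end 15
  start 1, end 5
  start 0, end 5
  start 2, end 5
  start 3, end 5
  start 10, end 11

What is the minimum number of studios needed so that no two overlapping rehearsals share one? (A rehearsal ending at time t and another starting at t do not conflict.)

6

The answer is the maximum number of intervals overlapping at any instant.
Events (time:±→running): 0:+→1 1:+→2 2:+→3 3:+→4 3:+→5 3:+→6 … peak 6.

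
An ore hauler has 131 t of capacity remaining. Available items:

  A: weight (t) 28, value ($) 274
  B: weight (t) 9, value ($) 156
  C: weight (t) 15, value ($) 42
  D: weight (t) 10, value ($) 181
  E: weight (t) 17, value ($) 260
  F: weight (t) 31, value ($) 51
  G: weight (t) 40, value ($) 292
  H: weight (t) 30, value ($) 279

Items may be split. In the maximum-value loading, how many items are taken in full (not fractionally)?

5

Ratios (sorted): D 18.10, B 17.33, E 15.29, A 9.79, H 9.30, G 7.30, C 2.80, F 1.65
take D (10 @ 181); take B (9 @ 156); take E (17 @ 260); take A (28 @ 274); take H (30 @ 279); take 37/40 of G → 270.10. Capacity used 131/131.
5 item(s) taken whole; one partial (take 37/40 of G).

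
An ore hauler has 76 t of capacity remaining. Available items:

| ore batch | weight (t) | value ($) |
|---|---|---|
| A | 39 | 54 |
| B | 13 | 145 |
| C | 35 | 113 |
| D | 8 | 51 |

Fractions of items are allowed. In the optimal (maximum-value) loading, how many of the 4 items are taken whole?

3

Greedy by value/weight ratio, highest first.
Order: B (145/13=11.15) > D (51/8=6.38) > C (113/35=3.23) > A (54/39=1.38)
Fill: take B (13 @ 145) → take D (8 @ 51) → take C (35 @ 113) → take 20/39 of A → 27.69; 76/76 used.
3 item(s) taken whole; one partial (take 20/39 of A).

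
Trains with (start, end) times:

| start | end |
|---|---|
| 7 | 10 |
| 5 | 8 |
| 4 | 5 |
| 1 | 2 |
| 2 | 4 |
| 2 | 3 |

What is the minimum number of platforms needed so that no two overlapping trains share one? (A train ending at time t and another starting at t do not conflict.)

2

The answer is the maximum number of intervals overlapping at any instant.
starts: [1, 2, 2, 4, 5, 7]
ends:   [2, 3, 4, 5, 8, 10]
s1→1 e2→0 s2→1 s2→2  — peak 2.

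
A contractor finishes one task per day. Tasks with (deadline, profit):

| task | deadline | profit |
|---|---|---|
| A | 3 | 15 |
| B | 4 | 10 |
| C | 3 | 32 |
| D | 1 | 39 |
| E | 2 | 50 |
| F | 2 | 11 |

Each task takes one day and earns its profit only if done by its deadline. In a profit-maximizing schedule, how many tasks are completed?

4

Take jobs in profit order; each goes to the latest open slot no later than its deadline.
By profit: E(d2,50), D(d1,39), C(d3,32), A(d3,15), F(d2,11), B(d4,10)
E→slot 2; D→slot 1; C→slot 3; A skipped; F skipped; B→slot 4.
4 of 6 scheduled.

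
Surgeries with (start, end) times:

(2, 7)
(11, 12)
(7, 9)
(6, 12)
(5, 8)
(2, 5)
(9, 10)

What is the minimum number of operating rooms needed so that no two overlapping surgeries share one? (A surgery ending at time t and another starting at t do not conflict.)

Count concurrent intervals with a sweep; the peak is the room count.
Events (time:±→running): 2:+→1 2:+→2 5:-→1 5:+→2 6:+→3 … peak 3.

3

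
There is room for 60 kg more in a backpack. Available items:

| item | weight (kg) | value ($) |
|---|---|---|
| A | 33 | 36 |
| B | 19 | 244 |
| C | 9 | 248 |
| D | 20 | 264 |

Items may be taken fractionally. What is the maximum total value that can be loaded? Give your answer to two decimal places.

769.09

Ratios (sorted): C 27.56, D 13.20, B 12.84, A 1.09
take C (9 @ 248); take D (20 @ 264); take B (19 @ 244); take 12/33 of A → 13.09. Capacity used 60/60.
Total value = 769.09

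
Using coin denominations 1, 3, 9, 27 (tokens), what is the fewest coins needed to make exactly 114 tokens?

6

Use the largest denomination that fits, subtract, and repeat.
114 = 4×27 + 2×3
Total coins = 4 + 2 = 6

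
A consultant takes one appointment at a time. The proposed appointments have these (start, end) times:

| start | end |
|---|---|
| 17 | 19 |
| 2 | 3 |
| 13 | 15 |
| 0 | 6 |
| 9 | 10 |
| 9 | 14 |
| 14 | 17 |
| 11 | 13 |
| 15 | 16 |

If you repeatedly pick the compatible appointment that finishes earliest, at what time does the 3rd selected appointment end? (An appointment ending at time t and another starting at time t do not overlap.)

13

Order by finish time; keep every interval that doesn't clash with the previous kept one.
By end time: (2,3), (0,6), (9,10), (11,13), (9,14), (13,15), (15,16), (14,17), (17,19).
Pick (2,3); next start ≥ 3 → (9,10); next start ≥ 10 → (11,13); next start ≥ 13 → (13,15); next start ≥ 15 → (15,16); next start ≥ 16 → (17,19).
Selected: (2,3) (9,10) (11,13) (13,15) (15,16) (17,19)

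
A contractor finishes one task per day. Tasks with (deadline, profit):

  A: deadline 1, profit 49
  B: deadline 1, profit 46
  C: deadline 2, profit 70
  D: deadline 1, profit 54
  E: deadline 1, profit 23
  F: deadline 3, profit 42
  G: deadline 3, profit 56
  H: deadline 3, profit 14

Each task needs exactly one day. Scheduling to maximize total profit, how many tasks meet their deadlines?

3

Take jobs in profit order; each goes to the latest open slot no later than its deadline.
Profit order: C=70 G=56 D=54 A=49 B=46 F=42 E=23 H=14
Assign: C→slot 2, G→slot 3, D→slot 1, A skipped, B skipped, F skipped, E skipped, H skipped.
Slots: [1:D] [2:C] [3:G]
3 of 8 scheduled.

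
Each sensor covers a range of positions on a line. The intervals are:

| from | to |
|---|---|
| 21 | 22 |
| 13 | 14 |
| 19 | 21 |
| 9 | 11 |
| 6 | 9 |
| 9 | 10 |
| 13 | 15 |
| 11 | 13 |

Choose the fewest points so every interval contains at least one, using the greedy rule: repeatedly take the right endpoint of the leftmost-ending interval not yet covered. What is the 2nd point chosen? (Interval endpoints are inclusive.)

13

By right end: [6,9]  [9,10]  [9,11]  [11,13]  [13,14]  [13,15]  [19,21]  [21,22]
[6,9] uncovered → point at 9; [11,13] uncovered → point at 13; [19,21] uncovered → point at 21.
Points: 9, 13, 21 (3 total).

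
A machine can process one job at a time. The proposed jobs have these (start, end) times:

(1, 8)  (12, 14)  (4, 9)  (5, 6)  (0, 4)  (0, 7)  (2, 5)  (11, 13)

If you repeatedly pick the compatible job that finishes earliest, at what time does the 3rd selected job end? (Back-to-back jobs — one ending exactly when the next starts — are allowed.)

13

Order by finish time; keep every interval that doesn't clash with the previous kept one.
Sorted by end: (0,4)  (2,5)  (5,6)  (0,7)  (1,8)  (4,9)  (11,13)  (12,14)
take (0,4); skip (2,5); take (5,6); skip (1,8); take (11,13).
Selected: (0,4) (5,6) (11,13)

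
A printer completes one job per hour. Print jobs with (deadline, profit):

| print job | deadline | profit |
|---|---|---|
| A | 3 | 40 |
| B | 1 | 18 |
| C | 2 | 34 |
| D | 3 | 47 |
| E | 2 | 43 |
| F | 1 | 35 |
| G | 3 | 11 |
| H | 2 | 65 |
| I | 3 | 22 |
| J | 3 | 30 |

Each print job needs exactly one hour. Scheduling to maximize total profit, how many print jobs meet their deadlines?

By profit: H(d2,65), D(d3,47), E(d2,43), A(d3,40), F(d1,35), C(d2,34), J(d3,30), I(d3,22), B(d1,18), G(d3,11)
H→slot 2; D→slot 3; E→slot 1; A skipped; F skipped; C skipped; J skipped; I skipped; B skipped; G skipped.
3 of 10 scheduled.

3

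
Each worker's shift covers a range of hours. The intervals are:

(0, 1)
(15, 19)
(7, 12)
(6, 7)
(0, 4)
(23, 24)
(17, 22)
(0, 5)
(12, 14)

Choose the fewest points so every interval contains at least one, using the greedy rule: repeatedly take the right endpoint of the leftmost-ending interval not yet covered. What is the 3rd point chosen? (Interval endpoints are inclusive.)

14

By right end: [0,1]  [0,4]  [0,5]  [6,7]  [7,12]  [12,14]  [15,19]  [17,22]  [23,24]
[0,1] uncovered → point at 1; [6,7] uncovered → point at 7; [12,14] uncovered → point at 14; [15,19] uncovered → point at 19; [23,24] uncovered → point at 24.
Points: 1, 7, 14, 19, 24 (5 total).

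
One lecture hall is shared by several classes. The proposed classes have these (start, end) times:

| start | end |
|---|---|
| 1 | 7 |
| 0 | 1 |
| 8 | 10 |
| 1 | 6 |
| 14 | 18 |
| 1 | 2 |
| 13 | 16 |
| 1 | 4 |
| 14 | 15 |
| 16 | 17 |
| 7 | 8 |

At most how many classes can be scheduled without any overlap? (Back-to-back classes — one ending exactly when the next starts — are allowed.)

6

Greedy by earliest finish: after sorting by end time, pick each interval compatible with the last pick.
By end time: (0,1), (1,2), (1,4), (1,6), (1,7), (7,8), (8,10), (14,15), (13,16), (16,17), (14,18).
Pick (0,1); next start ≥ 1 → (1,2); next start ≥ 2 → (7,8); next start ≥ 8 → (8,10); next start ≥ 10 → (14,15); next start ≥ 15 → (16,17).
Selected 6 classes.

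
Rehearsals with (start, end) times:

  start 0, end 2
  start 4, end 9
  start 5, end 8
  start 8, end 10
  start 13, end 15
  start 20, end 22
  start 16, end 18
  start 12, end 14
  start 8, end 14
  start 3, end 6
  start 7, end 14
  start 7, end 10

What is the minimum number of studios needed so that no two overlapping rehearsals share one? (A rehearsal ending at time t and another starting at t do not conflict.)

5

Count concurrent intervals with a sweep; the peak is the room count.
starts: [0, 3, 4, 5, 7, 7, 8, 8, 12, 13, 16, 20]
ends:   [2, 6, 8, 9, 10, 10, 14, 14, 14, 15, 18, 22]
s0→1 e2→0 s3→1 s4→2 s5→3 e6→2 s7→3 s7→4 e8→3 s8→4 s8→5  — peak 5.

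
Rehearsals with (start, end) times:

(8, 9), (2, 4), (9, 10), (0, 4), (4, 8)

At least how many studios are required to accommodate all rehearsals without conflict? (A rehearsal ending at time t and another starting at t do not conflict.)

Count concurrent intervals with a sweep; the peak is the room count.
Events (time:±→running): 0:+→1 2:+→2 … peak 2.

2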